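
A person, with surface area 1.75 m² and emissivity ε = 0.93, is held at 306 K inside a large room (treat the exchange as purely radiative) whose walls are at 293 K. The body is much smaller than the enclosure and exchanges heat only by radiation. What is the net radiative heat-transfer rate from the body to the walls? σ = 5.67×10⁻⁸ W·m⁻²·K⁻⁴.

P_net ≈ 129 W

For a small grey body in a large enclosure: P_net = εσA(T_body⁴ − T_wall⁴).
A = 1.75 m²; T_body⁴ − T_wall⁴ = 8.768×10⁹ − 7.370×10⁹ = 1.398×10⁹ K⁴.
|P_net| = 0.93·5.67×10⁻⁸·1.750·1.398×10⁹.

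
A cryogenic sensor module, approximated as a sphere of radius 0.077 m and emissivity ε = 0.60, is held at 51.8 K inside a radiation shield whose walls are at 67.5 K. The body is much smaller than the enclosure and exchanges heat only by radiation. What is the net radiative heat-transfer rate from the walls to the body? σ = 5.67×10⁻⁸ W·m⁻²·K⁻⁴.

For a small grey body in a large enclosure: P_net = εσA(T_body⁴ − T_wall⁴).
A = 4πr² = 0.07451 m²; T_body⁴ − T_wall⁴ = 7.200×10⁶ − 2.076×10⁷ = -1.356×10⁷ K⁴.
|P_net| = 0.60·5.67×10⁻⁸·0.07451·1.356×10⁷.

P_net ≈ 0.0344 W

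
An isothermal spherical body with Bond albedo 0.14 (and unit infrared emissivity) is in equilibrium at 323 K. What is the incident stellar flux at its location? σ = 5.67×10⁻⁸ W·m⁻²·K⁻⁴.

(1−a)S·πr² = σ·4πr²·T⁴ ⇒ S = 4σT⁴/(1−a).
S = 4·5.67×10⁻⁸·1.088×10¹⁰/0.860.

S ≈ 2870 W/m²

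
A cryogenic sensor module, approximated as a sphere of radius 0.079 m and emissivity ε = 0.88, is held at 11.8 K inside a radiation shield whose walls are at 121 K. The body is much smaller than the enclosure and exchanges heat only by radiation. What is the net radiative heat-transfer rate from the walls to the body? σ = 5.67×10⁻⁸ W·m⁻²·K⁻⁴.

For a small grey body in a large enclosure: P_net = εσA(T_body⁴ − T_wall⁴).
A = 4πr² = 0.07843 m²; T_body⁴ − T_wall⁴ = 19390 − 2.144×10⁸ = -2.143×10⁸ K⁴.
|P_net| = 0.88·5.67×10⁻⁸·0.07843·2.143×10⁸.

P_net ≈ 0.839 W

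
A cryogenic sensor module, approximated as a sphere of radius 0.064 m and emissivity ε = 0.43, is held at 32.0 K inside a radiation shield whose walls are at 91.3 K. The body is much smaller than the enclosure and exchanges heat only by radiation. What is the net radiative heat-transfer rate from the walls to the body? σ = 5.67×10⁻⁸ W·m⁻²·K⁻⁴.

P_net ≈ 0.0859 W

For a small grey body in a large enclosure: P_net = εσA(T_body⁴ − T_wall⁴).
A = 4πr² = 0.05147 m²; T_body⁴ − T_wall⁴ = 1.049×10⁶ − 6.948×10⁷ = -6.844×10⁷ K⁴.
|P_net| = 0.43·5.67×10⁻⁸·0.05147·6.844×10⁷.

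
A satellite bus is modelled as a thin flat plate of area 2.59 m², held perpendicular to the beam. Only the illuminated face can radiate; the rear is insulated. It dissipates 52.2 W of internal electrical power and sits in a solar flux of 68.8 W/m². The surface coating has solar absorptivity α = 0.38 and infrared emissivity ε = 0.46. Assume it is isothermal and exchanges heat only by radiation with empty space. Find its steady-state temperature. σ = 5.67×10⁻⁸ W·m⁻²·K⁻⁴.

T ≈ 205 K

At steady state, absorbed solar power + internal power = radiated power.
Absorbed: α·S·A_cross = 0.38·68.8·2.590 = 67.71 W (cross-section A).
Total input = 67.71 + 52.2 = 119.9 W.
Radiated: εσ·A_surf·T⁴ with A_surf = A = 2.590 m².
T⁴ = 119.9/(0.46·5.67×10⁻⁸·2.590) = 1.775×10⁹ K⁴.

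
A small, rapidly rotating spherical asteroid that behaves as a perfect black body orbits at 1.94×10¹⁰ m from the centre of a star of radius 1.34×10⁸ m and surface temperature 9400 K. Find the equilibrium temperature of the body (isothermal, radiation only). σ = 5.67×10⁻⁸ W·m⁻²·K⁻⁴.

The star's surface emits σT_*⁴; at distance d the flux is S = σT_*⁴(R_*/d)².
S = 5.67×10⁻⁸·(9400)⁴·(1.34×10⁸/1.94×10¹⁰)² = 21120 W/m².
For an isothermal sphere T⁴ = (1−a)S/(4σ) = 9.312×10¹⁰ K⁴.

T ≈ 552 K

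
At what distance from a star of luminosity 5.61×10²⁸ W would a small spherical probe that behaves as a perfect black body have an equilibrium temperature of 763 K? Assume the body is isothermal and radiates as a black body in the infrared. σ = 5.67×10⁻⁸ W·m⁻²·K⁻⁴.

For an isothermal black-emitting sphere, (1−a)S·πr² = σ·4πr²·T⁴ ⇒ S = 4σT⁴/(1−a).
S = 4·5.67×10⁻⁸·(763)⁴/1.00 = 76870 W/m².
Flux falls as S = L/(4πd²), so d = √(L/(4πS)) = √(5.61×10²⁸/(4π·76870)).

d ≈ 2.41×10¹¹ m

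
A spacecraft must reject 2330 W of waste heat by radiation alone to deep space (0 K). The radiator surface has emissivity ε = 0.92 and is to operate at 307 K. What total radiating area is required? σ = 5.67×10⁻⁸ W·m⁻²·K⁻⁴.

P = εσA T⁴ ⇒ A = P/(εσT⁴).
T⁴ = 8.883×10⁹ K⁴.
A = 2330/(0.92 × 5.67×10⁻⁸ × 8.883×10⁹).

A ≈ 5.03 m²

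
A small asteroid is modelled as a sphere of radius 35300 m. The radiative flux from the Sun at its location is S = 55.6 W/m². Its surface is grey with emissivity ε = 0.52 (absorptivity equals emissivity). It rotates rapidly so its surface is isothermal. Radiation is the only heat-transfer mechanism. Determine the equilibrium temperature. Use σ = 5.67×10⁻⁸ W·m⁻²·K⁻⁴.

T ≈ 125 K

At equilibrium, absorbed power = emitted power.
Absorbing cross-section = πr² = 3.915×10⁹ m²; emitting surface = 4πr² = 1.566×10¹⁰ m² (ratio 4).
εS·A_cross = εσ·A_surf·T⁴  ⇒  T⁴ = S/(4σ)   (ε cancels).
T⁴ = 55.6/(4·5.67×10⁻⁸) = 2.451×10⁸ K⁴.
T = (2.451×10⁸)^(1/4).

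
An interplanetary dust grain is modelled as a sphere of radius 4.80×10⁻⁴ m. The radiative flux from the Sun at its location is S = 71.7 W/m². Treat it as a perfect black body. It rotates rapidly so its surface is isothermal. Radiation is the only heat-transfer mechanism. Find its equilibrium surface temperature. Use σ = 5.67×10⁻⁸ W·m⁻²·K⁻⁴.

At equilibrium, absorbed power = emitted power.
Absorbing cross-section = πr² = 7.238×10⁻⁷ m²; emitting surface = 4πr² = 2.895×10⁻⁶ m² (ratio 4).
S·A_cross = εσ·A_surf·T⁴  ⇒  T⁴ = S/(4σ).
T⁴ = 1.00·71.7/(4·5.67×10⁻⁸) = 3.161×10⁸ K⁴.
T = (3.161×10⁸)^(1/4).

T ≈ 133 K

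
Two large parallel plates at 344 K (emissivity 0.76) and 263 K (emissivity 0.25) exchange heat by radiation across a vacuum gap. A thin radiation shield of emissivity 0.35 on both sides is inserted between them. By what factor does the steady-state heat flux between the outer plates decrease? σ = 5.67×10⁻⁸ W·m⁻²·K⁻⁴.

factor ≈ 2.09

Without shield: q₀ = σΔ(T⁴)/(1/ε₁+1/ε₂−1) with denominator 4.316.
With shield the two gaps are in series; the resistances add: (1/ε₁+1/ε_s−1)+(1/ε_s+1/ε₂−1) = 3.173+5.857 = 9.030.
Heat-flux ratio q₀/q = 9.030/4.316.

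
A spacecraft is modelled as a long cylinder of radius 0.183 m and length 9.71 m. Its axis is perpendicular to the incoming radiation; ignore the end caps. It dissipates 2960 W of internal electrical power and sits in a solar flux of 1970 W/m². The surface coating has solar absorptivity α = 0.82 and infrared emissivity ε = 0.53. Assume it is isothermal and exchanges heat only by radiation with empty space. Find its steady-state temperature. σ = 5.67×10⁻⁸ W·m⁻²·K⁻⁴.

T ≈ 401 K

At steady state, absorbed solar power + internal power = radiated power.
Absorbed: α·S·A_cross = 0.82·1970·3.554 = 5741 W (cross-section 2rL).
Total input = 5741 + 2960 = 8701 W.
Radiated: εσ·A_surf·T⁴ with A_surf = 2πrL = 11.16 m².
T⁴ = 8701/(0.53·5.67×10⁻⁸·11.16) = 2.593×10¹⁰ K⁴.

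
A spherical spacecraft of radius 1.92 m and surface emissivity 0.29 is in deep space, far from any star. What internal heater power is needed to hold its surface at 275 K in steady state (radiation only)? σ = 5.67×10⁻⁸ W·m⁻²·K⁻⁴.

P = εσ·4πr²·T⁴.
4πr² = 46.32 m²; T⁴ = 5.719×10⁹ K⁴.
P = 0.29·5.67×10⁻⁸·46.32·5.719×10⁹.

P ≈ 4360 W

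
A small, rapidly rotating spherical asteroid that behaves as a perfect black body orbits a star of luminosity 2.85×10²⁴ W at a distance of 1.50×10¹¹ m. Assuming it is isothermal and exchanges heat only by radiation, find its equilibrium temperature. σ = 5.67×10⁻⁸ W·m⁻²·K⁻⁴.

First find the stellar flux at distance d: S = L/(4πd²) = 2.85×10²⁴/(4π·(1.50×10¹¹)²) = 10.08 W/m².
For an isothermal sphere, absorbed (1−a)S·πr² = emitted σ·4πr²·T⁴, so T⁴ = (1−a)S/(4σ).
T⁴ = 1.00·10.08/(4·5.67×10⁻⁸) = 4.444×10⁷ K⁴.

T ≈ 81.6 K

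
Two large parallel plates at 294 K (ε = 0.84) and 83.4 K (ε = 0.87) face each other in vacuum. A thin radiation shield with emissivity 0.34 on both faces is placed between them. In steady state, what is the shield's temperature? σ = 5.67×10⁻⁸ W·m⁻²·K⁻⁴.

In steady state the net flux on the hot side equals that on the cold side.
σ(T₁⁴−T_s⁴)/D₁ = σ(T_s⁴−T₂⁴)/D₂, with D₁ = 1/ε₁+1/ε_s−1 = 3.132, D₂ = 1/ε_s+1/ε₂−1 = 3.091.
Solve for T_s⁴: T_s⁴ = (D₂·T₁⁴ + D₁·T₂⁴)/(D₁+D₂) = 3.735×10⁹ K⁴.

T_s ≈ 247 K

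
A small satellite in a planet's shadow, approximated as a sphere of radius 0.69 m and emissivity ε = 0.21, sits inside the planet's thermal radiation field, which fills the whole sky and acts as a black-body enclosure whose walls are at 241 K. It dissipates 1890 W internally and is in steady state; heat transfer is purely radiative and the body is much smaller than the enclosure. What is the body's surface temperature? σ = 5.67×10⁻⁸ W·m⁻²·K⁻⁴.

For a small grey body in a large enclosure, net radiated power = εσA(T⁴ − T_w⁴).
Steady state: P = εσA(T⁴ − T_w⁴) with A = 4πr² = 5.983 m².
T⁴ = P/(εσA) + T_w⁴ = 1890/(0.21·5.67×10⁻⁸·5.983) + (241)⁴
    = 2.653×10¹⁰ + 3.373×10⁹ = 2.990×10¹⁰ K⁴.

T ≈ 416 K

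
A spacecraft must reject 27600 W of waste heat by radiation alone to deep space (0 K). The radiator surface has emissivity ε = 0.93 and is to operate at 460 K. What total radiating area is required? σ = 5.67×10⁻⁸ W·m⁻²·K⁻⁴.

A ≈ 11.7 m²

P = εσA T⁴ ⇒ A = P/(εσT⁴).
T⁴ = 4.477×10¹⁰ K⁴.
A = 27600/(0.93 × 5.67×10⁻⁸ × 4.477×10¹⁰).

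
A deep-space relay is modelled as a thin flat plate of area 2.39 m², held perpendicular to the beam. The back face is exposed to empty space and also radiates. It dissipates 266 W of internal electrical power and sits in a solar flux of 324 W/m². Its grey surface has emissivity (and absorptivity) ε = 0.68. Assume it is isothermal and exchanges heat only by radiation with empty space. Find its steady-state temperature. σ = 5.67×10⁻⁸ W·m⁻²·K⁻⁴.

T ≈ 256 K

At steady state, absorbed solar power + internal power = radiated power.
Absorbed: α·S·A_cross = 0.68·324·2.390 = 526.6 W (cross-section A).
Total input = 526.6 + 266 = 792.6 W.
Radiated: εσ·A_surf·T⁴ with A_surf = 2A = 4.780 m².
T⁴ = 792.6/(0.68·5.67×10⁻⁸·4.780) = 4.300×10⁹ K⁴.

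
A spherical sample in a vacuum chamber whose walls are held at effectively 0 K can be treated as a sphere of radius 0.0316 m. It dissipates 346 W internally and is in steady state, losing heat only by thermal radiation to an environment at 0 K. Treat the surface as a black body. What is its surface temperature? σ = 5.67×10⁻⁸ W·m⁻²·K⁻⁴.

Steady state: internal power = radiated power, P = εσA T⁴.
Radiating area A = 4πr² = 0.01255 m².
T⁴ = P/(εσA) = 346/(1.0·5.67×10⁻⁸·0.01255) = 4.863×10¹¹ K⁴.
T = (4.863×10¹¹)^(1/4).

T ≈ 835 K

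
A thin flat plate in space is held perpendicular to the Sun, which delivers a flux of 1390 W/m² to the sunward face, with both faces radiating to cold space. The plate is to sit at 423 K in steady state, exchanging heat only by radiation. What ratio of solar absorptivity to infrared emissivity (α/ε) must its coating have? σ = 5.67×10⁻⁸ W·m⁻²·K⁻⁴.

Balance: αS·A = εσ·2A·T⁴ ⇒ α/ε = 2σT⁴/S.
α/ε = 2·5.67×10⁻⁸·(423)⁴/1390 = 2·5.67×10⁻⁸·3.202×10¹⁰/1390.

α/ε ≈ 2.61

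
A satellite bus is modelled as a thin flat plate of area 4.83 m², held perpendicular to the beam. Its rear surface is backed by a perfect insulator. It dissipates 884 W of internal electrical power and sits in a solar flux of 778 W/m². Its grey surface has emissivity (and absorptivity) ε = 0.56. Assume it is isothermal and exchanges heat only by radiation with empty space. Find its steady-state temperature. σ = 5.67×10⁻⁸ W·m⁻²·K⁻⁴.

T ≈ 374 K

At steady state, absorbed solar power + internal power = radiated power.
Absorbed: α·S·A_cross = 0.56·778·4.830 = 2104 W (cross-section A).
Total input = 2104 + 884 = 2988 W.
Radiated: εσ·A_surf·T⁴ with A_surf = A = 4.830 m².
T⁴ = 2988/(0.56·5.67×10⁻⁸·4.830) = 1.949×10¹⁰ K⁴.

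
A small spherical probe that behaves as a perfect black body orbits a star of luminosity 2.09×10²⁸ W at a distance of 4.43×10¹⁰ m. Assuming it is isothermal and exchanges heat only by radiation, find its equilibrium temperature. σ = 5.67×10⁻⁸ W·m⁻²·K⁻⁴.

First find the stellar flux at distance d: S = L/(4πd²) = 2.09×10²⁸/(4π·(4.43×10¹⁰)²) = 8.475×10⁵ W/m².
For an isothermal sphere, absorbed (1−a)S·πr² = emitted σ·4πr²·T⁴, so T⁴ = (1−a)S/(4σ).
T⁴ = 1.00·8.475×10⁵/(4·5.67×10⁻⁸) = 3.737×10¹² K⁴.

T ≈ 1390 K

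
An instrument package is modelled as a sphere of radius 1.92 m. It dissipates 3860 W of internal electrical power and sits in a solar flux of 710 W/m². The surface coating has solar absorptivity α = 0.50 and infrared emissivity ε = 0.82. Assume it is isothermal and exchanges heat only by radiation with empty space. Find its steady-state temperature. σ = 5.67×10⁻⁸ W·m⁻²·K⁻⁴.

At steady state, absorbed solar power + internal power = radiated power.
Absorbed: α·S·A_cross = 0.50·710·11.58 = 4111 W (cross-section πr²).
Total input = 4111 + 3860 = 7971 W.
Radiated: εσ·A_surf·T⁴ with A_surf = 4πr² = 46.32 m².
T⁴ = 7971/(0.82·5.67×10⁻⁸·46.32) = 3.701×10⁹ K⁴.

T ≈ 247 K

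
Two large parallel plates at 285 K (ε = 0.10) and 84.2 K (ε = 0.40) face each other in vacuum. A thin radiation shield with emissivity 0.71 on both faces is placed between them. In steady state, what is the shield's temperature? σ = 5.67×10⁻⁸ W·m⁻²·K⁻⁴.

In steady state the net flux on the hot side equals that on the cold side.
σ(T₁⁴−T_s⁴)/D₁ = σ(T_s⁴−T₂⁴)/D₂, with D₁ = 1/ε₁+1/ε_s−1 = 10.41, D₂ = 1/ε_s+1/ε₂−1 = 2.908.
Solve for T_s⁴: T_s⁴ = (D₂·T₁⁴ + D₁·T₂⁴)/(D₁+D₂) = 1.480×10⁹ K⁴.

T_s ≈ 196 K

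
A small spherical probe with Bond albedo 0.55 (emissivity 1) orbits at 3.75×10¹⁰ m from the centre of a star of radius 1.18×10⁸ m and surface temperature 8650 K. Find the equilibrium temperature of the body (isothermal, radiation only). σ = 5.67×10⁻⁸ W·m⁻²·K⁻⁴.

T ≈ 281 K

The star's surface emits σT_*⁴; at distance d the flux is S = σT_*⁴(R_*/d)².
S = 5.67×10⁻⁸·(8650)⁴·(1.18×10⁸/3.75×10¹⁰)² = 3143 W/m².
For an isothermal sphere T⁴ = (1−a)S/(4σ) = 6.236×10⁹ K⁴.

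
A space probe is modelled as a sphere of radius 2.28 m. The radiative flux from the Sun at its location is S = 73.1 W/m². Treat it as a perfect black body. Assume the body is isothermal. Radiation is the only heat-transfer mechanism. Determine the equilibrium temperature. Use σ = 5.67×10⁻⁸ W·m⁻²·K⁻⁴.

T ≈ 134 K

At equilibrium, absorbed power = emitted power.
Absorbing cross-section = πr² = 16.33 m²; emitting surface = 4πr² = 65.33 m² (ratio 4).
S·A_cross = εσ·A_surf·T⁴  ⇒  T⁴ = S/(4σ).
T⁴ = 1.00·73.1/(4·5.67×10⁻⁸) = 3.223×10⁸ K⁴.
T = (3.223×10⁸)^(1/4).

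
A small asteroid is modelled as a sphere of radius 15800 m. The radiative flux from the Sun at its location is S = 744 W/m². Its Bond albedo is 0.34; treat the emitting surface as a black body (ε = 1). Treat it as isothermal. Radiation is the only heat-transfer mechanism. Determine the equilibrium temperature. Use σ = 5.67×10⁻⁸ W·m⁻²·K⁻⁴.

T ≈ 216 K

At equilibrium, absorbed power = emitted power.
Absorbing cross-section = πr² = 7.843×10⁸ m²; emitting surface = 4πr² = 3.137×10⁹ m² (ratio 4).
(1−a)S·A_cross = εσ·A_surf·T⁴  ⇒  T⁴ = (1−a)S/(4σ).
T⁴ = 0.660·744/(4·5.67×10⁻⁸) = 2.165×10⁹ K⁴.
T = (2.165×10⁹)^(1/4).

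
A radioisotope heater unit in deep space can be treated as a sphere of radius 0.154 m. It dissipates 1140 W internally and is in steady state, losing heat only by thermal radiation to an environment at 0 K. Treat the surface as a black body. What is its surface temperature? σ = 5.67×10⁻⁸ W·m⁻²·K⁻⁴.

T ≈ 510 K

Steady state: internal power = radiated power, P = εσA T⁴.
Radiating area A = 4πr² = 0.2980 m².
T⁴ = P/(εσA) = 1140/(1.0·5.67×10⁻⁸·0.2980) = 6.746×10¹⁰ K⁴.
T = (6.746×10¹⁰)^(1/4).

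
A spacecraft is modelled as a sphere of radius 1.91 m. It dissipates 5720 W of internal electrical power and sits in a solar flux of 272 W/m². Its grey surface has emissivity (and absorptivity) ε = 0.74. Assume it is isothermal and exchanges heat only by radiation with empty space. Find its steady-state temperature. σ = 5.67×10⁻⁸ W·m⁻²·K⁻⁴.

T ≈ 254 K

At steady state, absorbed solar power + internal power = radiated power.
Absorbed: α·S·A_cross = 0.74·272·11.46 = 2307 W (cross-section πr²).
Total input = 2307 + 5720 = 8027 W.
Radiated: εσ·A_surf·T⁴ with A_surf = 4πr² = 45.84 m².
T⁴ = 8027/(0.74·5.67×10⁻⁸·45.84) = 4.173×10⁹ K⁴.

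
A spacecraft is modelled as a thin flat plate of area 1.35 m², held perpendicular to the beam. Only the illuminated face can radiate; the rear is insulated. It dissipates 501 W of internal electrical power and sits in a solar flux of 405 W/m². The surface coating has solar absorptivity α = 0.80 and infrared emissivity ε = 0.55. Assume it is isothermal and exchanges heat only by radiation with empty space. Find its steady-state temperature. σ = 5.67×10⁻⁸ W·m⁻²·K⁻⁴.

T ≈ 386 K

At steady state, absorbed solar power + internal power = radiated power.
Absorbed: α·S·A_cross = 0.80·405·1.350 = 437.4 W (cross-section A).
Total input = 437.4 + 501 = 938.4 W.
Radiated: εσ·A_surf·T⁴ with A_surf = A = 1.350 m².
T⁴ = 938.4/(0.55·5.67×10⁻⁸·1.350) = 2.229×10¹⁰ K⁴.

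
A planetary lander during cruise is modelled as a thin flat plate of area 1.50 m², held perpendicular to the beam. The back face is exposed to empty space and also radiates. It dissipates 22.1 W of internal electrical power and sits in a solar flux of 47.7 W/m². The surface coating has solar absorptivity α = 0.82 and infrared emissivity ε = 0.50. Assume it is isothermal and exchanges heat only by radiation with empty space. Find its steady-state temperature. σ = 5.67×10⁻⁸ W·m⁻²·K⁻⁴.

T ≈ 176 K

At steady state, absorbed solar power + internal power = radiated power.
Absorbed: α·S·A_cross = 0.82·47.7·1.500 = 58.67 W (cross-section A).
Total input = 58.67 + 22.1 = 80.77 W.
Radiated: εσ·A_surf·T⁴ with A_surf = 2A = 3.000 m².
T⁴ = 80.77/(0.50·5.67×10⁻⁸·3.000) = 9.497×10⁸ K⁴.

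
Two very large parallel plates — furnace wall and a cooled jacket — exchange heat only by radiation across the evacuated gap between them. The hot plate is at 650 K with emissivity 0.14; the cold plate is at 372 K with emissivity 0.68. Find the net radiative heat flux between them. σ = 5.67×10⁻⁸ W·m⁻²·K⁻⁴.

For two infinite grey parallel plates, q = σ(T₁⁴ − T₂⁴)/(1/ε₁ + 1/ε₂ − 1).
T₁⁴ − T₂⁴ = 1.785×10¹¹ − 1.915×10¹⁰ = 1.594×10¹¹ K⁴.
1/ε₁ + 1/ε₂ − 1 = 7.143 + 1.471 − 1 = 7.613.
q = 5.67×10⁻⁸ × 1.594×10¹¹ / 7.613.

q ≈ 1190 W/m²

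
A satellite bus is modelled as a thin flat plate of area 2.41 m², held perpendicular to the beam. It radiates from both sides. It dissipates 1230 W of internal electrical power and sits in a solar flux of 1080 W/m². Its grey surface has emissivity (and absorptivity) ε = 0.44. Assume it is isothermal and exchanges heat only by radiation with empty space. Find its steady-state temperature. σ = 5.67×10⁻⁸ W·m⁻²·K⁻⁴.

At steady state, absorbed solar power + internal power = radiated power.
Absorbed: α·S·A_cross = 0.44·1080·2.410 = 1145 W (cross-section A).
Total input = 1145 + 1230 = 2375 W.
Radiated: εσ·A_surf·T⁴ with A_surf = 2A = 4.820 m².
T⁴ = 2375/(0.44·5.67×10⁻⁸·4.820) = 1.975×10¹⁰ K⁴.

T ≈ 375 K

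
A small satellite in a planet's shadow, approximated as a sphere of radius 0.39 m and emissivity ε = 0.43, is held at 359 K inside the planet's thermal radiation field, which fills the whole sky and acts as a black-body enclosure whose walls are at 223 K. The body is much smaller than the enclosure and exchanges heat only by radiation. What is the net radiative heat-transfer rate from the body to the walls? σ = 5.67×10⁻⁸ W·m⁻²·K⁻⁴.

For a small grey body in a large enclosure: P_net = εσA(T_body⁴ − T_wall⁴).
A = 4πr² = 1.911 m²; T_body⁴ − T_wall⁴ = 1.661×10¹⁰ − 2.473×10⁹ = 1.414×10¹⁰ K⁴.
|P_net| = 0.43·5.67×10⁻⁸·1.911·1.414×10¹⁰.

P_net ≈ 659 W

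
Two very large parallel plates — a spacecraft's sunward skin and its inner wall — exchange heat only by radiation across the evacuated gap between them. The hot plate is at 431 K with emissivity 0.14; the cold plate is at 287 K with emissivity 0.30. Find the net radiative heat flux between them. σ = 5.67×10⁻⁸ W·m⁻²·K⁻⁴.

For two infinite grey parallel plates, q = σ(T₁⁴ − T₂⁴)/(1/ε₁ + 1/ε₂ − 1).
T₁⁴ − T₂⁴ = 3.451×10¹⁰ − 6.785×10⁹ = 2.772×10¹⁰ K⁴.
1/ε₁ + 1/ε₂ − 1 = 7.143 + 3.333 − 1 = 9.476.
q = 5.67×10⁻⁸ × 2.772×10¹⁰ / 9.476.

q ≈ 166 W/m²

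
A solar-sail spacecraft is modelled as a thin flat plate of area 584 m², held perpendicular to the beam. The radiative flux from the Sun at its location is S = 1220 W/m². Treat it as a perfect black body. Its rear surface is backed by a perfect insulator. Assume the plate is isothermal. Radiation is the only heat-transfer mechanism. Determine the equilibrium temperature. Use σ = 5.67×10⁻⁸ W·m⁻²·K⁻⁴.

T ≈ 383 K

At equilibrium, absorbed power = emitted power.
Absorbing cross-section = A = 584.0 m²; emitting surface = A = 584.0 m² (ratio 1).
S·A_cross = εσ·A_surf·T⁴  ⇒  T⁴ = S/(1σ).
T⁴ = 1.00·1220/(1·5.67×10⁻⁸) = 2.152×10¹⁰ K⁴.
T = (2.152×10¹⁰)^(1/4).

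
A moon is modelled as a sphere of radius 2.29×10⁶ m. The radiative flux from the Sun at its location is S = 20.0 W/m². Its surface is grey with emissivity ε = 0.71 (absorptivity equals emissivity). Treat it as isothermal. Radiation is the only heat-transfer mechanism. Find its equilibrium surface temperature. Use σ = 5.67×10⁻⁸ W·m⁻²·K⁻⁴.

At equilibrium, absorbed power = emitted power.
Absorbing cross-section = πr² = 1.647×10¹³ m²; emitting surface = 4πr² = 6.590×10¹³ m² (ratio 4).
εS·A_cross = εσ·A_surf·T⁴  ⇒  T⁴ = S/(4σ)   (ε cancels).
T⁴ = 20.0/(4·5.67×10⁻⁸) = 8.818×10⁷ K⁴.
T = (8.818×10⁷)^(1/4).

T ≈ 96.9 K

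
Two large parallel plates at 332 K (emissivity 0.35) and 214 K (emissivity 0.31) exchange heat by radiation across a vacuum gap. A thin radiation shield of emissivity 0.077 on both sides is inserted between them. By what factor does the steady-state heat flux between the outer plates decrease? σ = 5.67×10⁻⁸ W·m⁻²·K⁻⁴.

factor ≈ 5.91

Without shield: q₀ = σΔ(T⁴)/(1/ε₁+1/ε₂−1) with denominator 5.083.
With shield the two gaps are in series; the resistances add: (1/ε₁+1/ε_s−1)+(1/ε_s+1/ε₂−1) = 14.84+15.21 = 30.06.
Heat-flux ratio q₀/q = 30.06/5.083.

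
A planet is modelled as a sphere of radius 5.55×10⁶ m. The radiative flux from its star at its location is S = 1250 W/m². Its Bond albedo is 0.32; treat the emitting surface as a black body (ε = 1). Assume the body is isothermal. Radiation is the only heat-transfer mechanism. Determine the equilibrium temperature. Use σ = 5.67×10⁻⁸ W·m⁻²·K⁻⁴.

T ≈ 247 K

At equilibrium, absorbed power = emitted power.
Absorbing cross-section = πr² = 9.677×10¹³ m²; emitting surface = 4πr² = 3.871×10¹⁴ m² (ratio 4).
(1−a)S·A_cross = εσ·A_surf·T⁴  ⇒  T⁴ = (1−a)S/(4σ).
T⁴ = 0.680·1250/(4·5.67×10⁻⁸) = 3.748×10⁹ K⁴.
T = (3.748×10⁹)^(1/4).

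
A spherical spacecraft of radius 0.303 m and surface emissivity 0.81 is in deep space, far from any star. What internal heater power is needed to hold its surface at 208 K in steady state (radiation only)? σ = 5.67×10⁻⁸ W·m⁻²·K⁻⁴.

P = εσ·4πr²·T⁴.
4πr² = 1.154 m²; T⁴ = 1.872×10⁹ K⁴.
P = 0.81·5.67×10⁻⁸·1.154·1.872×10⁹.

P ≈ 99.2 W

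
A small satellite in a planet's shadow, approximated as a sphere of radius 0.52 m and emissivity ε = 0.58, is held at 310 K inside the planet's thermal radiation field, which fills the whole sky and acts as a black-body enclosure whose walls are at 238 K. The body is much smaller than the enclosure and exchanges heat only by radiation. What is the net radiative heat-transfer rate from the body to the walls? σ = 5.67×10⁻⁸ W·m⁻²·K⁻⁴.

For a small grey body in a large enclosure: P_net = εσA(T_body⁴ − T_wall⁴).
A = 4πr² = 3.398 m²; T_body⁴ − T_wall⁴ = 9.235×10⁹ − 3.209×10⁹ = 6.027×10⁹ K⁴.
|P_net| = 0.58·5.67×10⁻⁸·3.398·6.027×10⁹.

P_net ≈ 673 W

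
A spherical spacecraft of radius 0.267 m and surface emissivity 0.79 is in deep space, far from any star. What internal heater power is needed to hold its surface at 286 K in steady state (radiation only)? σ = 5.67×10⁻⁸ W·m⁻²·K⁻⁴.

P = εσ·4πr²·T⁴.
4πr² = 0.8958 m²; T⁴ = 6.691×10⁹ K⁴.
P = 0.79·5.67×10⁻⁸·0.8958·6.691×10⁹.

P ≈ 268 W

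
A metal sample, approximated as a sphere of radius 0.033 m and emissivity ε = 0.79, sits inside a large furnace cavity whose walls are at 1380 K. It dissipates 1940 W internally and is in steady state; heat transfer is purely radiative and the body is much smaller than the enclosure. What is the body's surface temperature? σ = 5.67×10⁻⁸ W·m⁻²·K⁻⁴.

For a small grey body in a large enclosure, net radiated power = εσA(T⁴ − T_w⁴).
Steady state: P = εσA(T⁴ − T_w⁴) with A = 4πr² = 0.01368 m².
T⁴ = P/(εσA) + T_w⁴ = 1940/(0.79·5.67×10⁻⁸·0.01368) + (1380)⁴
    = 3.165×10¹² + 3.627×10¹² = 6.792×10¹² K⁴.

T ≈ 1610 K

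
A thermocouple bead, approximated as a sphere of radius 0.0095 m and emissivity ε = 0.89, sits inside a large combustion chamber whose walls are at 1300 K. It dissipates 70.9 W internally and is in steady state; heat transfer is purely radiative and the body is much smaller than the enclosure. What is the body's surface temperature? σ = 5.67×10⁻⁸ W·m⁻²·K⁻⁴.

For a small grey body in a large enclosure, net radiated power = εσA(T⁴ − T_w⁴).
Steady state: P = εσA(T⁴ − T_w⁴) with A = 4πr² = 0.001134 m².
T⁴ = P/(εσA) + T_w⁴ = 70.9/(0.89·5.67×10⁻⁸·0.001134) + (1300)⁴
    = 1.239×10¹² + 2.856×10¹² = 4.095×10¹² K⁴.

T ≈ 1420 K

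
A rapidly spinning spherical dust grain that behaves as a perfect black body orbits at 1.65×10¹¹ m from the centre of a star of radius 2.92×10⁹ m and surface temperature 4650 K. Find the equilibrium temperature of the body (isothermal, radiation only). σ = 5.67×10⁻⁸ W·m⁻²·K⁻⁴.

The star's surface emits σT_*⁴; at distance d the flux is S = σT_*⁴(R_*/d)².
S = 5.67×10⁻⁸·(4650)⁴·(2.92×10⁹/1.65×10¹¹)² = 8302 W/m².
For an isothermal sphere T⁴ = (1−a)S/(4σ) = 3.661×10¹⁰ K⁴.

T ≈ 437 K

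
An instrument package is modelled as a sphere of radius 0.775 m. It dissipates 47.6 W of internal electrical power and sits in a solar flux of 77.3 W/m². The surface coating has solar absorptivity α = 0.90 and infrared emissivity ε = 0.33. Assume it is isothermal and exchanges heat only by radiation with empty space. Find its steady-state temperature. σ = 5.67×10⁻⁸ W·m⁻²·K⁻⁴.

T ≈ 189 K

At steady state, absorbed solar power + internal power = radiated power.
Absorbed: α·S·A_cross = 0.90·77.3·1.887 = 131.3 W (cross-section πr²).
Total input = 131.3 + 47.6 = 178.9 W.
Radiated: εσ·A_surf·T⁴ with A_surf = 4πr² = 7.548 m².
T⁴ = 178.9/(0.33·5.67×10⁻⁸·7.548) = 1.267×10⁹ K⁴.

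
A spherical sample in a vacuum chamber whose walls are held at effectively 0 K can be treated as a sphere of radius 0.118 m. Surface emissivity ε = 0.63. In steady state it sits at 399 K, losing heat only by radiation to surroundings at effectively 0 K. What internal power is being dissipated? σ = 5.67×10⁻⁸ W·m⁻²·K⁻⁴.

Steady state: P = εσA T⁴.
A = 4πr² = 0.1750 m²; T⁴ = (399)⁴ = 2.534×10¹⁰ K⁴.
P = 0.63 × 5.67×10⁻⁸ × 0.1750 × 2.534×10¹⁰.

P ≈ 158 W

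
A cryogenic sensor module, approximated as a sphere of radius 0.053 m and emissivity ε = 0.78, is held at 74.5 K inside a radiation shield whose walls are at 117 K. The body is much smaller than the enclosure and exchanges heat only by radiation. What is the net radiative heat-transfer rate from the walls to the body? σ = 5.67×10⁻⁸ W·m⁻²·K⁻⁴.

For a small grey body in a large enclosure: P_net = εσA(T_body⁴ − T_wall⁴).
A = 4πr² = 0.03530 m²; T_body⁴ − T_wall⁴ = 3.081×10⁷ − 1.874×10⁸ = -1.566×10⁸ K⁴.
|P_net| = 0.78·5.67×10⁻⁸·0.03530·1.566×10⁸.

P_net ≈ 0.244 W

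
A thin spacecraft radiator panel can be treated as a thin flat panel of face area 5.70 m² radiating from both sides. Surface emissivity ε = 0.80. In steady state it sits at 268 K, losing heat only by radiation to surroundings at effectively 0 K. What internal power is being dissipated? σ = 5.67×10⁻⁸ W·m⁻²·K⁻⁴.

Steady state: P = εσA T⁴.
A = 2·5.70 = 11.40 m²; T⁴ = (268)⁴ = 5.159×10⁹ K⁴.
P = 0.80 × 5.67×10⁻⁸ × 11.40 × 5.159×10⁹.

P ≈ 2670 W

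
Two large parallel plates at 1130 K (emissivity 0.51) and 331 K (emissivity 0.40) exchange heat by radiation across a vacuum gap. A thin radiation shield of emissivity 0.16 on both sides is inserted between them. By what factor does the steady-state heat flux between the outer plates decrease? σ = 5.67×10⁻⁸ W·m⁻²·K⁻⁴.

factor ≈ 4.32

Without shield: q₀ = σΔ(T⁴)/(1/ε₁+1/ε₂−1) with denominator 3.461.
With shield the two gaps are in series; the resistances add: (1/ε₁+1/ε_s−1)+(1/ε_s+1/ε₂−1) = 7.211+7.750 = 14.96.
Heat-flux ratio q₀/q = 14.96/3.461.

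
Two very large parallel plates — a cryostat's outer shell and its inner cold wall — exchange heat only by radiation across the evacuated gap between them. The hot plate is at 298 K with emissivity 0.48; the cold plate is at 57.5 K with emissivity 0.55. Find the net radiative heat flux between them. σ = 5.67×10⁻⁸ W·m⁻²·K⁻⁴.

q ≈ 154 W/m²

For two infinite grey parallel plates, q = σ(T₁⁴ − T₂⁴)/(1/ε₁ + 1/ε₂ − 1).
T₁⁴ − T₂⁴ = 7.886×10⁹ − 1.093×10⁷ = 7.875×10⁹ K⁴.
1/ε₁ + 1/ε₂ − 1 = 2.083 + 1.818 − 1 = 2.902.
q = 5.67×10⁻⁸ × 7.875×10⁹ / 2.902.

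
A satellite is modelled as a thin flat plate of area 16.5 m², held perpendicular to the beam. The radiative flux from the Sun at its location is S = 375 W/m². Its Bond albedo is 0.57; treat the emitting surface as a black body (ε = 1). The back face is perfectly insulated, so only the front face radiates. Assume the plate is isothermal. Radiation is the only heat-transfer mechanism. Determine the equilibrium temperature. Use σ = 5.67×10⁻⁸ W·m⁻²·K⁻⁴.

T ≈ 231 K

At equilibrium, absorbed power = emitted power.
Absorbing cross-section = A = 16.50 m²; emitting surface = A = 16.50 m² (ratio 1).
(1−a)S·A_cross = εσ·A_surf·T⁴  ⇒  T⁴ = (1−a)S/(1σ).
T⁴ = 0.430·375/(1·5.67×10⁻⁸) = 2.844×10⁹ K⁴.
T = (2.844×10⁹)^(1/4).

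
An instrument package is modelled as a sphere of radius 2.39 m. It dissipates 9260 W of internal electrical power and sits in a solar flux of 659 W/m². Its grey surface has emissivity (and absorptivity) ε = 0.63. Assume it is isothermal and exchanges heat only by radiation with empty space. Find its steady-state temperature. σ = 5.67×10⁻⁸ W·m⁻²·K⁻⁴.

At steady state, absorbed solar power + internal power = radiated power.
Absorbed: α·S·A_cross = 0.63·659·17.95 = 7450 W (cross-section πr²).
Total input = 7450 + 9260 = 16710 W.
Radiated: εσ·A_surf·T⁴ with A_surf = 4πr² = 71.78 m².
T⁴ = 16710/(0.63·5.67×10⁻⁸·71.78) = 6.517×10⁹ K⁴.

T ≈ 284 K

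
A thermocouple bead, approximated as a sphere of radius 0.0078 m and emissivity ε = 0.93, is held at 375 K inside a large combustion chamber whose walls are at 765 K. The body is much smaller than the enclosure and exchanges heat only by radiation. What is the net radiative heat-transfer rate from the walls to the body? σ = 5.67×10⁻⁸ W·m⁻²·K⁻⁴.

For a small grey body in a large enclosure: P_net = εσA(T_body⁴ − T_wall⁴).
A = 4πr² = 7.645×10⁻⁴ m²; T_body⁴ − T_wall⁴ = 1.978×10¹⁰ − 3.425×10¹¹ = -3.227×10¹¹ K⁴.
|P_net| = 0.93·5.67×10⁻⁸·7.645×10⁻⁴·3.227×10¹¹.

P_net ≈ 13.0 W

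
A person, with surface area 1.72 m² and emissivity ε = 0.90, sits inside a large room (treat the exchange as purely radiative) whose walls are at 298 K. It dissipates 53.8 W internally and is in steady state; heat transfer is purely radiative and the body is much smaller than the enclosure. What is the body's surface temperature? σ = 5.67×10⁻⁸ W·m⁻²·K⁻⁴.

T ≈ 304 K

For a small grey body in a large enclosure, net radiated power = εσA(T⁴ − T_w⁴).
Steady state: P = εσA(T⁴ − T_w⁴) with A = 1.72 m².
T⁴ = P/(εσA) + T_w⁴ = 53.8/(0.90·5.67×10⁻⁸·1.720) + (298)⁴
    = 6.130×10⁸ + 7.886×10⁹ = 8.499×10⁹ K⁴.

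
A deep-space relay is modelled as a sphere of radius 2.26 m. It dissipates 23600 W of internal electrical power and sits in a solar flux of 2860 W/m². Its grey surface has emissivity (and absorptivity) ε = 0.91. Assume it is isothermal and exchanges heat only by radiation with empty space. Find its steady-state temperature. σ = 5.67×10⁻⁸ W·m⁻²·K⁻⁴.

T ≈ 375 K

At steady state, absorbed solar power + internal power = radiated power.
Absorbed: α·S·A_cross = 0.91·2860·16.05 = 41760 W (cross-section πr²).
Total input = 41760 + 23600 = 65360 W.
Radiated: εσ·A_surf·T⁴ with A_surf = 4πr² = 64.18 m².
T⁴ = 65360/(0.91·5.67×10⁻⁸·64.18) = 1.974×10¹⁰ K⁴.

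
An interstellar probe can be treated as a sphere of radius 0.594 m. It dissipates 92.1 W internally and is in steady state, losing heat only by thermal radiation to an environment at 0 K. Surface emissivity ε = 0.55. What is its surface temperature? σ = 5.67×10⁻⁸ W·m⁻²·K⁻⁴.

Steady state: internal power = radiated power, P = εσA T⁴.
Radiating area A = 4πr² = 4.434 m².
T⁴ = P/(εσA) = 92.1/(0.55·5.67×10⁻⁸·4.434) = 6.661×10⁸ K⁴.
T = (6.661×10⁸)^(1/4).

T ≈ 161 K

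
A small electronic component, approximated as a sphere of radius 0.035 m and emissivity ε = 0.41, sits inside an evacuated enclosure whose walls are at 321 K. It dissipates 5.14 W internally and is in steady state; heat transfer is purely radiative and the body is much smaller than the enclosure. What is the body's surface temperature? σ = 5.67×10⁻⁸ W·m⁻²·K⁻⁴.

T ≈ 398 K

For a small grey body in a large enclosure, net radiated power = εσA(T⁴ − T_w⁴).
Steady state: P = εσA(T⁴ − T_w⁴) with A = 4πr² = 0.01539 m².
T⁴ = P/(εσA) + T_w⁴ = 5.14/(0.41·5.67×10⁻⁸·0.01539) + (321)⁴
    = 1.436×10¹⁰ + 1.062×10¹⁰ = 2.498×10¹⁰ K⁴.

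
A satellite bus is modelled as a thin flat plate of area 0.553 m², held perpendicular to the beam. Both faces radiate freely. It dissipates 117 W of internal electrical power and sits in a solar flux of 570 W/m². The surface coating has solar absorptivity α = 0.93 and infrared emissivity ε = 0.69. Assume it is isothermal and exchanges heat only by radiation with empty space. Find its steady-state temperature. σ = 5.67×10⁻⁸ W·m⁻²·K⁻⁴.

At steady state, absorbed solar power + internal power = radiated power.
Absorbed: α·S·A_cross = 0.93·570·0.5530 = 293.1 W (cross-section A).
Total input = 293.1 + 117 = 410.1 W.
Radiated: εσ·A_surf·T⁴ with A_surf = 2A = 1.106 m².
T⁴ = 410.1/(0.69·5.67×10⁻⁸·1.106) = 9.479×10⁹ K⁴.

T ≈ 312 K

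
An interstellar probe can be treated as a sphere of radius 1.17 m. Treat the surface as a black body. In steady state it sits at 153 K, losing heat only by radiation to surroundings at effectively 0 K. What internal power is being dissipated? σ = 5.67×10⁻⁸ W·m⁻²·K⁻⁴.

P ≈ 534 W

Steady state: P = εσA T⁴.
A = 4πr² = 17.20 m²; T⁴ = (153)⁴ = 5.480×10⁸ K⁴.
P = 1.0 × 5.67×10⁻⁸ × 17.20 × 5.480×10⁸.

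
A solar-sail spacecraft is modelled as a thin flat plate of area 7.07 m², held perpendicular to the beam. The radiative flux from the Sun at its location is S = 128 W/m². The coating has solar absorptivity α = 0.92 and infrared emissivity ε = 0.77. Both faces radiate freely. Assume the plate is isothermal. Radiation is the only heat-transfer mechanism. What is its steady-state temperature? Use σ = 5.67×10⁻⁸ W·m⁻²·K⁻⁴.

At equilibrium, absorbed power = emitted power.
Absorbing cross-section = A = 7.070 m²; emitting surface = 2A = 14.14 m² (ratio 2).
αS·A_cross = εσ·A_surf·T⁴  ⇒  T⁴ = αS/(ε·2σ).
T⁴ = 0.920·128/(0.77·2·5.67×10⁻⁸) = 1.349×10⁹ K⁴.
T = (1.349×10⁹)^(1/4).

T ≈ 192 K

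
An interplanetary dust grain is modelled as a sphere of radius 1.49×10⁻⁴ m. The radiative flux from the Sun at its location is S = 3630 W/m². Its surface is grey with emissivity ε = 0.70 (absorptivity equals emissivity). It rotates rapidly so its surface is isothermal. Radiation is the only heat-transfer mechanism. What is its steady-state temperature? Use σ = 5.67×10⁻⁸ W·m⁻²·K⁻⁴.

T ≈ 356 K

At equilibrium, absorbed power = emitted power.
Absorbing cross-section = πr² = 6.975×10⁻⁸ m²; emitting surface = 4πr² = 2.790×10⁻⁷ m² (ratio 4).
εS·A_cross = εσ·A_surf·T⁴  ⇒  T⁴ = S/(4σ)   (ε cancels).
T⁴ = 3630/(4·5.67×10⁻⁸) = 1.601×10¹⁰ K⁴.
T = (1.601×10¹⁰)^(1/4).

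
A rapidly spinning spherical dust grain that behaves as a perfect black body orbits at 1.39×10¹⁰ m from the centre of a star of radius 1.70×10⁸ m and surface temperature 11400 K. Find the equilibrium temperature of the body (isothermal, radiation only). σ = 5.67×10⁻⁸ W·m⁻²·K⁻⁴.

T ≈ 891 K

The star's surface emits σT_*⁴; at distance d the flux is S = σT_*⁴(R_*/d)².
S = 5.67×10⁻⁸·(11400)⁴·(1.70×10⁸/1.39×10¹⁰)² = 1.432×10⁵ W/m².
For an isothermal sphere T⁴ = (1−a)S/(4σ) = 6.316×10¹¹ K⁴.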